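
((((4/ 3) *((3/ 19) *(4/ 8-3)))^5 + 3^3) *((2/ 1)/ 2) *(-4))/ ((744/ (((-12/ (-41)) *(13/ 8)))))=-867810749/ 12588487316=-0.07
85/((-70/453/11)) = -84711/14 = -6050.79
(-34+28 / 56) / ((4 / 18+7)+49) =-603 / 1012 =-0.60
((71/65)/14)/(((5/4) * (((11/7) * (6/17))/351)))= 10863/275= 39.50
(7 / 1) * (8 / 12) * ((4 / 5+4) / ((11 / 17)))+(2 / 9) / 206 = 1765063 / 50985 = 34.62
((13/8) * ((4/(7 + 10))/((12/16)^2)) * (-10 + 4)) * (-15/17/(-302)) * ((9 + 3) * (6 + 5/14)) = -0.91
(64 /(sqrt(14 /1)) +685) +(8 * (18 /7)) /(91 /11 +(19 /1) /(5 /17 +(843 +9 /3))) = 32 * sqrt(14) /7 +1052920193 /1531565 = 704.58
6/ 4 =3/ 2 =1.50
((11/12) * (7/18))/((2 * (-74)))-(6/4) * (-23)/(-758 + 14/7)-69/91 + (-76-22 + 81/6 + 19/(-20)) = -1254635623/14545440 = -86.26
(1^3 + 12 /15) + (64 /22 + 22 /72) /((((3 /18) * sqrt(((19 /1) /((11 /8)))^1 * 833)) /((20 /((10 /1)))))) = 67 * sqrt(7106) /15708 + 9 /5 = 2.16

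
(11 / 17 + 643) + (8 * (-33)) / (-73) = 803254 / 1241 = 647.26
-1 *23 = -23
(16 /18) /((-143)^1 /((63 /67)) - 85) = -7 /1867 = -0.00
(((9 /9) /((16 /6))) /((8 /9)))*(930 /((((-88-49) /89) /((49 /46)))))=-54752355 /201664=-271.50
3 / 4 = 0.75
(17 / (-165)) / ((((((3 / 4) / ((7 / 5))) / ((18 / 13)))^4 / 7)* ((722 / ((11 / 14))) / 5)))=-1128508416 / 6444075625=-0.18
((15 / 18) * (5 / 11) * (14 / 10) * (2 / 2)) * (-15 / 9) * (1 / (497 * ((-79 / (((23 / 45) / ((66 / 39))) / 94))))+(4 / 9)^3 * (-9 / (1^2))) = 129913427855 / 186031369656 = 0.70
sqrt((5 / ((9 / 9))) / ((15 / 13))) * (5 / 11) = 5 * sqrt(39) / 33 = 0.95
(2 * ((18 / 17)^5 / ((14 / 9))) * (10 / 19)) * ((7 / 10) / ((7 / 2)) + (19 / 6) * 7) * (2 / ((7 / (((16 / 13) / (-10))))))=-60859206144 / 85922646355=-0.71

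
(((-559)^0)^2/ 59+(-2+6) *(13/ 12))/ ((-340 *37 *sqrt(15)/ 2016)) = -8624 *sqrt(15)/ 185555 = -0.18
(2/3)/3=2/9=0.22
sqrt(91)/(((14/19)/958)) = 9101 * sqrt(91)/7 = 12402.57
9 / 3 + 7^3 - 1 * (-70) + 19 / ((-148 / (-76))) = 425.76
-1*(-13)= 13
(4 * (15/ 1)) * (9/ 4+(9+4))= 915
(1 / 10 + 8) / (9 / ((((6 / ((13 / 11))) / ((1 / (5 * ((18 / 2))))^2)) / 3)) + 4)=2.02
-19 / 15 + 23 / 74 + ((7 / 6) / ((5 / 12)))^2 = 38207 / 5550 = 6.88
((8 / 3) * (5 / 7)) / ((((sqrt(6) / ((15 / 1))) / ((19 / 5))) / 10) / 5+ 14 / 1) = 36100000 / 265334999 - 19000 * sqrt(6) / 5572034979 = 0.14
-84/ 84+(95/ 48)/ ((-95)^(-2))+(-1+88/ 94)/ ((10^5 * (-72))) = 17860.98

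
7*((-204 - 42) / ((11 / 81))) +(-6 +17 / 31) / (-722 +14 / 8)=-12457269466 / 982421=-12680.17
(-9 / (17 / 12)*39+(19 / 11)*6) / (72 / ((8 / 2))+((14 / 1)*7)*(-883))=22197 / 8089246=0.00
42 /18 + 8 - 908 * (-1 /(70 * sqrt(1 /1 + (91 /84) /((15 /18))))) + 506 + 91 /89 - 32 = 454 * sqrt(230) /805 + 129590 /267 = 493.91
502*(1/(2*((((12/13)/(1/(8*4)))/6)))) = 3263/64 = 50.98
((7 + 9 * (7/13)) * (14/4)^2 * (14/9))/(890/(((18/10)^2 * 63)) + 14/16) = 119800296/2778373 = 43.12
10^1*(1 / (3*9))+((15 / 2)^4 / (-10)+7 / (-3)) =-275071 / 864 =-318.37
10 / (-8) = -5 / 4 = -1.25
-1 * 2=-2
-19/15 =-1.27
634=634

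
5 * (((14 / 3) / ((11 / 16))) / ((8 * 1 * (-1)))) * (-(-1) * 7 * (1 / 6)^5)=-245 / 64152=-0.00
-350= -350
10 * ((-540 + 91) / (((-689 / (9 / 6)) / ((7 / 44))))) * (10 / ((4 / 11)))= 235725 / 5512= 42.77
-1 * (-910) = 910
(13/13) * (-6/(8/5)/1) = -15/4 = -3.75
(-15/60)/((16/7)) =-7/64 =-0.11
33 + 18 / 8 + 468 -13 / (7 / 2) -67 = 12111 / 28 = 432.54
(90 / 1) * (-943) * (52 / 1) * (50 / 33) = -6686727.27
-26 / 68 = -13 / 34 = -0.38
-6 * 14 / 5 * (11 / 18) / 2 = -77 / 15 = -5.13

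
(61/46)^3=226981/97336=2.33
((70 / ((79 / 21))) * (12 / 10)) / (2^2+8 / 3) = 1323 / 395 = 3.35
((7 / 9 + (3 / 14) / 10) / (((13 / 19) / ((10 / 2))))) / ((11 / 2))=19133 / 18018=1.06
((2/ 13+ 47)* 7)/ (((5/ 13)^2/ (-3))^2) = 84845943/ 625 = 135753.51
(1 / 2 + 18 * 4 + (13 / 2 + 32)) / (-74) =-3 / 2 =-1.50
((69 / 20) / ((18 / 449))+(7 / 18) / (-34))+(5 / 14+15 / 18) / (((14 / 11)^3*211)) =133396692001 / 1550229660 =86.05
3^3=27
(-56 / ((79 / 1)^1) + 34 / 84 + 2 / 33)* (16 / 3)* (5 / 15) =-71096 / 164241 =-0.43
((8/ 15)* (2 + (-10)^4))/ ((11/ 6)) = 160032/ 55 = 2909.67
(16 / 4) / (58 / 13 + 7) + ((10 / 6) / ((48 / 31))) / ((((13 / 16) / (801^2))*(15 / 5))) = 548807161 / 1937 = 283328.43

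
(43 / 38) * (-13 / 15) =-559 / 570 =-0.98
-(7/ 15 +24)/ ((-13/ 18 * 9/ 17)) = 12478/ 195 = 63.99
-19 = -19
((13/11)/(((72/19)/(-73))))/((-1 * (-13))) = -1.75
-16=-16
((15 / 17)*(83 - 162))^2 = 1404225 / 289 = 4858.91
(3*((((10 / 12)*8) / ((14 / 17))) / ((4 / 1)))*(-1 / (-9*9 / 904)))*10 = 384200 / 567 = 677.60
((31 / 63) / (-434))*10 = -5 / 441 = -0.01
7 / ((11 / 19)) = 133 / 11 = 12.09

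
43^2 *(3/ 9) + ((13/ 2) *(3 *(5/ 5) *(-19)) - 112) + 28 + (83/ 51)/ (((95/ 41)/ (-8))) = 1513717/ 9690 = 156.21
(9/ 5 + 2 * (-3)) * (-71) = 298.20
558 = 558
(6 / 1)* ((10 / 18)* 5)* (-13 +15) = 100 / 3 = 33.33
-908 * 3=-2724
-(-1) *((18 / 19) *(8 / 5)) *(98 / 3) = 4704 / 95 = 49.52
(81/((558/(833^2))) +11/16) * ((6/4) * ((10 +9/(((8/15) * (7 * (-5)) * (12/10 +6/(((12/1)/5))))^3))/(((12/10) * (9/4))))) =2777624586219742825/4963676304384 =559590.19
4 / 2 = 2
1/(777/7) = 1/111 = 0.01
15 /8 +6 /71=1113 /568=1.96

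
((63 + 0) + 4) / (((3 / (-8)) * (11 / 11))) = -536 / 3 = -178.67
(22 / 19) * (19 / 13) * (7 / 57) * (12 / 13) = 616 / 3211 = 0.19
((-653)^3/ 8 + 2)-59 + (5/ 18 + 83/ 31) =-77686297111/ 2232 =-34805688.67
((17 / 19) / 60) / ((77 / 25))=85 / 17556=0.00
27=27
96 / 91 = 1.05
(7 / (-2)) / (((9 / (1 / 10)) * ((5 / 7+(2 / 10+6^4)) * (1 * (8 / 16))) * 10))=-49 / 8170560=-0.00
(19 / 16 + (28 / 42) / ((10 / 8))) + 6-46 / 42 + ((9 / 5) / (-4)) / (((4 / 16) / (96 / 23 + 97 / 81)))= -70549 / 23184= -3.04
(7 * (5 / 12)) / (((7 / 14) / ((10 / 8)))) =175 / 24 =7.29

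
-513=-513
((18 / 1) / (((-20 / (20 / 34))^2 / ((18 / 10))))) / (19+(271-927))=-81 / 1840930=-0.00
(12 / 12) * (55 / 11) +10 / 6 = 20 / 3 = 6.67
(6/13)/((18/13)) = 1/3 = 0.33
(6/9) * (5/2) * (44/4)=18.33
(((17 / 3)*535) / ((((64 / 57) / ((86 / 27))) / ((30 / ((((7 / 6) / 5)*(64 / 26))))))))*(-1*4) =-2414949875 / 1344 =-1796837.70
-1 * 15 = -15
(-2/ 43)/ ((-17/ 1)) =2/ 731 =0.00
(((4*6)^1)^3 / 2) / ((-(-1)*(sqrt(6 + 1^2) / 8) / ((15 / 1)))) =313498.85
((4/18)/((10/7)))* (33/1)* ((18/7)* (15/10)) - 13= 34/5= 6.80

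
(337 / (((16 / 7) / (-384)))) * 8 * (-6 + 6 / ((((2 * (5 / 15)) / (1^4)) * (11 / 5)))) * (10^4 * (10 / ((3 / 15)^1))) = 432340363636.36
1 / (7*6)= 1 / 42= 0.02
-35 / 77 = -5 / 11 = -0.45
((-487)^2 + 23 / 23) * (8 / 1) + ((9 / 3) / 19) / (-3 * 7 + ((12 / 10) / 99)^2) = 20610450492965 / 10862699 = 1897359.99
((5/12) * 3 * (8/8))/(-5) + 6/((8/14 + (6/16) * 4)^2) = 3863/3364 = 1.15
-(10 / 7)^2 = -100 / 49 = -2.04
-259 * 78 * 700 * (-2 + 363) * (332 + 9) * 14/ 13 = -1874729749200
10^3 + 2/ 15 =15002/ 15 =1000.13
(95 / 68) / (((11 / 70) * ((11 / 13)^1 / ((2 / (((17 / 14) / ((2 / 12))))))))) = 302575 / 104907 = 2.88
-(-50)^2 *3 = -7500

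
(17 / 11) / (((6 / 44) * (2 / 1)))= 5.67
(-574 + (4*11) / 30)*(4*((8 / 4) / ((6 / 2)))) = -68704 / 45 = -1526.76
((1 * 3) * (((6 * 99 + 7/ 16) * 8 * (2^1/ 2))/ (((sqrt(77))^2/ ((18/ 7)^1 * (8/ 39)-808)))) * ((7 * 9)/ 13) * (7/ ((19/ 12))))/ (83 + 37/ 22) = -2795473120/ 73853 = -37851.86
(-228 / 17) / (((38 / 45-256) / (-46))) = -235980 / 97597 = -2.42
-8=-8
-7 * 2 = -14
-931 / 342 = -49 / 18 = -2.72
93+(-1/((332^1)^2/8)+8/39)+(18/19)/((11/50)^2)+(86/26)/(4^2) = 1116612568091/9882794064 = 112.99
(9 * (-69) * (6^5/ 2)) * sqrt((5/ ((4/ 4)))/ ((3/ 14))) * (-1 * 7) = 5633712 * sqrt(210) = 81640243.07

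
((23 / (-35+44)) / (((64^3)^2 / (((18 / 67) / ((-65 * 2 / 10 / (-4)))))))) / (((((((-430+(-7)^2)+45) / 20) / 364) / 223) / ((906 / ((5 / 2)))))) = -774479 / 143881404416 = -0.00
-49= -49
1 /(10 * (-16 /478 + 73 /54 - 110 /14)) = -45171 /2953625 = -0.02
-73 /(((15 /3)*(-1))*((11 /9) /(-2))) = -23.89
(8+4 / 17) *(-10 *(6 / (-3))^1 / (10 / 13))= 3640 / 17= 214.12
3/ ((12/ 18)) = 9/ 2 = 4.50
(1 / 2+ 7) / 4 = 1.88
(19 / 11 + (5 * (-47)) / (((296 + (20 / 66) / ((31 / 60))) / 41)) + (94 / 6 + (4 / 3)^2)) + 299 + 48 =1113671057 / 3337488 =333.69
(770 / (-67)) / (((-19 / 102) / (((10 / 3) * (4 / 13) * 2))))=126.56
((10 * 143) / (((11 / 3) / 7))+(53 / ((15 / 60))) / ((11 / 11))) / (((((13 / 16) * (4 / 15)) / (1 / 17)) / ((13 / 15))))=11768 / 17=692.24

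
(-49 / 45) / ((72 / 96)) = -196 / 135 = -1.45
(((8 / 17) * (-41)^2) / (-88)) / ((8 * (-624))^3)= 1681 / 23262979424256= 0.00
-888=-888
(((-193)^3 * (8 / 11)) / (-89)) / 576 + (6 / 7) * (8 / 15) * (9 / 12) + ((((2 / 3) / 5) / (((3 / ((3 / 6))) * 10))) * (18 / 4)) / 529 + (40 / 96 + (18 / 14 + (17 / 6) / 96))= 5432525735317 / 52203412800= 104.06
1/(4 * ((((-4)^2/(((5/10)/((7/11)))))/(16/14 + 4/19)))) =495/29792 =0.02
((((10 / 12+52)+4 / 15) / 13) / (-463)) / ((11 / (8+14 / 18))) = -0.01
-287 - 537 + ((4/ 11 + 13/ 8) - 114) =-82369/ 88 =-936.01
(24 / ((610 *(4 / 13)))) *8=312 / 305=1.02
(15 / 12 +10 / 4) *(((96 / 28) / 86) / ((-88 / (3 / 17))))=-135 / 450296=-0.00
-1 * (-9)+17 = 26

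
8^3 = 512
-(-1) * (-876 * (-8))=7008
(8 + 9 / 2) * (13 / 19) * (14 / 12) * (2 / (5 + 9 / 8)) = 1300 / 399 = 3.26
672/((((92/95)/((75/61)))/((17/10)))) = 2034900/1403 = 1450.39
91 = 91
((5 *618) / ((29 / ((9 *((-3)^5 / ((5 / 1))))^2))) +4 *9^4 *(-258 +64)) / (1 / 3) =6652893366 / 145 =45882023.21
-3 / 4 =-0.75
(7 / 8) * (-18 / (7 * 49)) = -9 / 196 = -0.05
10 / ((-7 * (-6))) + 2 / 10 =46 / 105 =0.44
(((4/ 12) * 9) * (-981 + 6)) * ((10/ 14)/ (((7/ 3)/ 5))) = -219375/ 49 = -4477.04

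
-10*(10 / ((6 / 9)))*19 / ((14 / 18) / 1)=-25650 / 7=-3664.29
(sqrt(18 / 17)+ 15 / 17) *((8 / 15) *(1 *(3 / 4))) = 6 / 17+ 6 *sqrt(34) / 85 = 0.76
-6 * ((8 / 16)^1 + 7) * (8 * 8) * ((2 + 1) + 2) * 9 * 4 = -518400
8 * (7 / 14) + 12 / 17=4.71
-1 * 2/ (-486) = 1/ 243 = 0.00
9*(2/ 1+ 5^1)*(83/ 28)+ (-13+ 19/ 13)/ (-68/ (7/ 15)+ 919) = 186.74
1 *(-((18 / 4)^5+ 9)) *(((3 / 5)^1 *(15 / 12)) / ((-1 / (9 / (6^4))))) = 19779 / 2048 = 9.66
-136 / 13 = -10.46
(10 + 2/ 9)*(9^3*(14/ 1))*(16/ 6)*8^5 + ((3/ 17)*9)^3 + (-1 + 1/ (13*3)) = 1746750677769551/ 191607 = 9116319747.03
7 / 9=0.78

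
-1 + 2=1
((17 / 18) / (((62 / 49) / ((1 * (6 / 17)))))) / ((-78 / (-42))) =343 / 2418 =0.14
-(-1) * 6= 6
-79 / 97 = -0.81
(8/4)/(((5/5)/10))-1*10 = 10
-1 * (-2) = 2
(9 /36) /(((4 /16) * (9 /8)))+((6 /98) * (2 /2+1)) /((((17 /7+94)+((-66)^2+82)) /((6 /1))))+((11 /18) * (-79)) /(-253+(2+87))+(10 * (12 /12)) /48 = 228212617 /163974006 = 1.39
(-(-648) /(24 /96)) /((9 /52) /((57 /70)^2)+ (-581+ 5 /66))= -802840896 /179853463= -4.46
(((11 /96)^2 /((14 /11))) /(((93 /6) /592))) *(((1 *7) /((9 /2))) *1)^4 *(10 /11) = 7678055 /3661038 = 2.10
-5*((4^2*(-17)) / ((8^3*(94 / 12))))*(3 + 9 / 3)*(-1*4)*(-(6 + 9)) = 11475 / 94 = 122.07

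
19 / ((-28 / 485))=-9215 / 28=-329.11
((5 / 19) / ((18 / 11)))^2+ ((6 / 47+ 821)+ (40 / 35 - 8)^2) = 868.17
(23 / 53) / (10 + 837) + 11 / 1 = 493824 / 44891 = 11.00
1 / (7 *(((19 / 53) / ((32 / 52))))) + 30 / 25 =12494 / 8645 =1.45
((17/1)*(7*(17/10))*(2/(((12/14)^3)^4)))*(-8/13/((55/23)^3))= -340687242400749041/2942567559360000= -115.78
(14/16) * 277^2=537103/8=67137.88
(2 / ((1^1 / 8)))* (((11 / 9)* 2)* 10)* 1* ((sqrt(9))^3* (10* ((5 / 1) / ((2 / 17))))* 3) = 13464000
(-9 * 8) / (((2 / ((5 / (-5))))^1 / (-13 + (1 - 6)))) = -648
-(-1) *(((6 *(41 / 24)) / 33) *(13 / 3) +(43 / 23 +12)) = 138583 / 9108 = 15.22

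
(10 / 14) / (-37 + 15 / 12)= -20 / 1001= -0.02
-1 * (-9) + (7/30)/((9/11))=2507/270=9.29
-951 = -951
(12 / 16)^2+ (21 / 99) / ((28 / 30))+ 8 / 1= 1547 / 176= 8.79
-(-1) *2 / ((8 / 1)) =1 / 4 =0.25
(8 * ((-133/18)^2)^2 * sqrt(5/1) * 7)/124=2190305047 * sqrt(5)/1627128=3010.01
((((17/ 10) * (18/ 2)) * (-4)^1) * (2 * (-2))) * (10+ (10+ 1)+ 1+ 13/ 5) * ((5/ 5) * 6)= 36132.48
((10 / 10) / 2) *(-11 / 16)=-11 / 32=-0.34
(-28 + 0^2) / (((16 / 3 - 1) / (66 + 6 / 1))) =-6048 / 13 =-465.23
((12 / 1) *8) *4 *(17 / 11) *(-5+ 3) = -13056 / 11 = -1186.91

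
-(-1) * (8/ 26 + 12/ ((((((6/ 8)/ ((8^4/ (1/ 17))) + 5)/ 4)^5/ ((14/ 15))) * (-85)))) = 64333393060873125601378746062516/ 243211621810288962040095394388425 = 0.26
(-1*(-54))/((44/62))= 837/11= 76.09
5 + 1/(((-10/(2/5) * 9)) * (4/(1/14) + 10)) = 74249/14850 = 5.00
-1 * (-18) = 18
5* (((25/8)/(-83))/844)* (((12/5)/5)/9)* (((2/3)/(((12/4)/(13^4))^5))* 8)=-190049637748807994388010/38300931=-4962010916883665.16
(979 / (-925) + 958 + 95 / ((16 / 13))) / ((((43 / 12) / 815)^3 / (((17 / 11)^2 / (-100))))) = -517202843364396351 / 1779764195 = -290601892.55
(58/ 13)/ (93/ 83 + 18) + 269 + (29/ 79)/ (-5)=2193450136/ 8149245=269.16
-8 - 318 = -326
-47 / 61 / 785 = -47 / 47885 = -0.00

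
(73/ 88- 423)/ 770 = -37151/ 67760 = -0.55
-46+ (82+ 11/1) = 47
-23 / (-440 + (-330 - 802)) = 23 / 1572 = 0.01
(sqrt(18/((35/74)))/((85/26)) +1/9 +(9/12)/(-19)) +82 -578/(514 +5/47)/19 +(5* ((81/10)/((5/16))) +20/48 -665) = -18716181017/41318730 +156* sqrt(1295)/2975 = -451.08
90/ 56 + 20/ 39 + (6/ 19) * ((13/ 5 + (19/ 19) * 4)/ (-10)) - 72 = -36354883/ 518700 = -70.09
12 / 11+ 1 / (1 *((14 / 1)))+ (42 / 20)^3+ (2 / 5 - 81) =-5403603 / 77000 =-70.18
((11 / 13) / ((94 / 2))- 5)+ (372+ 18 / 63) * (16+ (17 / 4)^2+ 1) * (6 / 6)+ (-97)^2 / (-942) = 210121761007 / 16115736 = 13038.30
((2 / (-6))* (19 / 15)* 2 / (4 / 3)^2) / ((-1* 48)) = 0.01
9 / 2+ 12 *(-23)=-543 / 2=-271.50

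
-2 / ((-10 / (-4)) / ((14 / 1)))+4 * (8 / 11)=-456 / 55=-8.29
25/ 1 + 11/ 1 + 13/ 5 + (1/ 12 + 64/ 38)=46019/ 1140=40.37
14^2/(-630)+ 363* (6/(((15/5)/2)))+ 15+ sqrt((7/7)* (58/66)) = sqrt(957)/33+ 66001/45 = 1467.63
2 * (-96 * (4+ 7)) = -2112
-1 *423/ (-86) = 4.92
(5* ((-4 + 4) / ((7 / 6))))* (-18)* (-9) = 0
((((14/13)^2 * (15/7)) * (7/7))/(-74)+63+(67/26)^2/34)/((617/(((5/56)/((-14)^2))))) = 268566185/5759126254336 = 0.00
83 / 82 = 1.01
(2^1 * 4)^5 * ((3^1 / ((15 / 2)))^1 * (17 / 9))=1114112 / 45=24758.04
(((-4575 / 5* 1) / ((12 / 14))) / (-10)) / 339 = 427 / 1356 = 0.31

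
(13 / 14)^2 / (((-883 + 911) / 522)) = 44109 / 2744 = 16.07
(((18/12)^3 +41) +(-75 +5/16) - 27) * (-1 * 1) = 917/16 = 57.31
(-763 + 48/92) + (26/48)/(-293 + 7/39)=-1602184207/2101280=-762.48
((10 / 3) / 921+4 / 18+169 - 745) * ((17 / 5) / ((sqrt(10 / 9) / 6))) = -27044688 * sqrt(10) / 7675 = -11143.04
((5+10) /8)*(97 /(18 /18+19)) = 291 /32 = 9.09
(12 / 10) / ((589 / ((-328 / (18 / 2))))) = -656 / 8835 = -0.07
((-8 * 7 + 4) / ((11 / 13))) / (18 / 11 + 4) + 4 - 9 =-493 / 31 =-15.90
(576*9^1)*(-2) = -10368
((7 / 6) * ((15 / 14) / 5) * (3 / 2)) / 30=1 / 80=0.01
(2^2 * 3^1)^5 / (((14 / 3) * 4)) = 93312 / 7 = 13330.29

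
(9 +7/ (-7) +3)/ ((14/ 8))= 44/ 7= 6.29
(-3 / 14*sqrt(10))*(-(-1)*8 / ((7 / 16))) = -192*sqrt(10) / 49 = -12.39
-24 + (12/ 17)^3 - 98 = -121.65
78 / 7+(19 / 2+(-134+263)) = 2095 / 14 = 149.64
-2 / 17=-0.12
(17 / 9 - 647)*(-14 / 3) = 81284 / 27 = 3010.52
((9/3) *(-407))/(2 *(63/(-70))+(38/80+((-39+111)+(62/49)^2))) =-117264840/6941387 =-16.89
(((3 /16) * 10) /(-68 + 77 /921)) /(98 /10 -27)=69075 /43035088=0.00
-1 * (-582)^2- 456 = -339180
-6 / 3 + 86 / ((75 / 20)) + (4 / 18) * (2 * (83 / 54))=26264 / 1215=21.62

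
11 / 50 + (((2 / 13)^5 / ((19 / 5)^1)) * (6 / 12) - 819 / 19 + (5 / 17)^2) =-4362839739907 / 101938493150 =-42.80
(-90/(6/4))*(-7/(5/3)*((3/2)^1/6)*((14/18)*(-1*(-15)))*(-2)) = -1470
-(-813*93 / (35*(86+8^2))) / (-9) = -8401 / 5250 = -1.60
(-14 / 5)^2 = 196 / 25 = 7.84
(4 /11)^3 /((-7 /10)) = -640 /9317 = -0.07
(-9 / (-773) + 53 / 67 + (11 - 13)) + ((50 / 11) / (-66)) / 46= -1036737755 / 864806118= -1.20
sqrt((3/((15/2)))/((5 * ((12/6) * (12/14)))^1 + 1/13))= sqrt(716170)/3935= 0.22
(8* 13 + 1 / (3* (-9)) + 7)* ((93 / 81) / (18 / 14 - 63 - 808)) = -162533 / 1109538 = -0.15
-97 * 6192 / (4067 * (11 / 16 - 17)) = 1067776 / 117943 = 9.05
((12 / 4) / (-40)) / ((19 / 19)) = -3 / 40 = -0.08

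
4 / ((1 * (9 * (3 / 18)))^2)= 16 / 9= 1.78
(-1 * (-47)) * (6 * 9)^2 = 137052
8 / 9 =0.89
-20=-20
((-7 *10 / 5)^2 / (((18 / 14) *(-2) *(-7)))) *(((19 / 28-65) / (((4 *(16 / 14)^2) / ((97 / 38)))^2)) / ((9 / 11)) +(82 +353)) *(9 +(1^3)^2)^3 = 8685448490933375 / 1916338176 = 4532315.12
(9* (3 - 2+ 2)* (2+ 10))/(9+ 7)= 81/4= 20.25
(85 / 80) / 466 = 17 / 7456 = 0.00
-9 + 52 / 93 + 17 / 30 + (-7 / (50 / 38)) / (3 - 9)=-16246 / 2325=-6.99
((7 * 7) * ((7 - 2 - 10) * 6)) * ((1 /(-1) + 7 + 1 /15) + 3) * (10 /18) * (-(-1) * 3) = -66640 /3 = -22213.33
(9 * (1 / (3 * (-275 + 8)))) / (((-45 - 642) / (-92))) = -92 / 61143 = -0.00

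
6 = 6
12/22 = 6/11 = 0.55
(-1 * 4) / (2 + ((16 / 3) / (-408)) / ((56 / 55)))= -17136 / 8513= -2.01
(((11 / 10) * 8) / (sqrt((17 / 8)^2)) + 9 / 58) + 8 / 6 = 83263 / 14790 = 5.63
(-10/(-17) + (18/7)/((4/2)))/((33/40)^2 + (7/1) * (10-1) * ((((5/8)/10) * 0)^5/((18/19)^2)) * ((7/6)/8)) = 356800/129591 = 2.75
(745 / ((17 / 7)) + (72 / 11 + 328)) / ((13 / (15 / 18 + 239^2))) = 1053897825 / 374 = 2817908.62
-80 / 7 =-11.43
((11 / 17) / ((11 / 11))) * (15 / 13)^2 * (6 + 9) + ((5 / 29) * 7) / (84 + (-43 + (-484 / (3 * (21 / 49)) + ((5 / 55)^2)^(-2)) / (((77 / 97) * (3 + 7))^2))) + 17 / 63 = 816735986224936 / 61890874260579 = 13.20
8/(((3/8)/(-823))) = -52672/3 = -17557.33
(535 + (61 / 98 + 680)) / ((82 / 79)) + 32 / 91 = 122384273 / 104468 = 1171.50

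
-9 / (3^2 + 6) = -3 / 5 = -0.60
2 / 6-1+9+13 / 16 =439 / 48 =9.15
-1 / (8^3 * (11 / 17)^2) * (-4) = 289 / 15488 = 0.02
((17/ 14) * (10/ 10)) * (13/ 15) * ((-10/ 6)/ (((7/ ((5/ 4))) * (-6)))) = 1105/ 21168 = 0.05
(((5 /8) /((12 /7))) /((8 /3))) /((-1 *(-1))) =35 /256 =0.14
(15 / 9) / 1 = 5 / 3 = 1.67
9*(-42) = -378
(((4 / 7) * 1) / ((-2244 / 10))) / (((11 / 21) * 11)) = -10 / 22627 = -0.00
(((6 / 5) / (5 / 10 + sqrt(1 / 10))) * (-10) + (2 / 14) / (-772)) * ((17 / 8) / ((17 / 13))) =-2810093 / 43232 + 13 * sqrt(10) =-23.89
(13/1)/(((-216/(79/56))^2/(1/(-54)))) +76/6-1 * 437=-3352621112557/7900913664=-424.33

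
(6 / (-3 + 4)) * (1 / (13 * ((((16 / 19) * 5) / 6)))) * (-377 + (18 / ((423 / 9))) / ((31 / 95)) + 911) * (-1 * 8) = -266673816 / 94705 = -2815.84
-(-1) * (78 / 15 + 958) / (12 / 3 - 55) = -4816 / 255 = -18.89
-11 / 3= -3.67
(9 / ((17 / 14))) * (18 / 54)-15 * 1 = -213 / 17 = -12.53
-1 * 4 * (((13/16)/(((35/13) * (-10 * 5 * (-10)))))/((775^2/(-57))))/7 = 9633/294306250000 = 0.00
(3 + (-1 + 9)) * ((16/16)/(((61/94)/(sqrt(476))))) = 2068 * sqrt(119)/61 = 369.82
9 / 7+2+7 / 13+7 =985 / 91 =10.82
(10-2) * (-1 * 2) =-16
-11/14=-0.79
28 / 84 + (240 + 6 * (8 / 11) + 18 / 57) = 153623 / 627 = 245.01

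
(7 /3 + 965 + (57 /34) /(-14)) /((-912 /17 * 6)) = -1381181 /459648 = -3.00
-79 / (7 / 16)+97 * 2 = 94 / 7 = 13.43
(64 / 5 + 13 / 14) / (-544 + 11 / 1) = -961 / 37310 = -0.03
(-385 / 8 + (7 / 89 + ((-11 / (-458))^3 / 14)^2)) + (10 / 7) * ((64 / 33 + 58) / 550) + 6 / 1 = -12241448070779119370858761 / 292223794275686443779840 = -41.89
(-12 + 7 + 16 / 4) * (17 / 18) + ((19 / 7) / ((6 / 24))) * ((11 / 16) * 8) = 7405 / 126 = 58.77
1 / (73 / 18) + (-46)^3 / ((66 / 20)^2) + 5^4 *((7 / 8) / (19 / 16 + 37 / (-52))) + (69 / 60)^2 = -82544908429 / 10599600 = -7787.55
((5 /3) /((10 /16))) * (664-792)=-1024 /3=-341.33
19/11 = 1.73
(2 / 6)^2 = 1 / 9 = 0.11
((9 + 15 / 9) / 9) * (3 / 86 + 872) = 1199920 / 1161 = 1033.52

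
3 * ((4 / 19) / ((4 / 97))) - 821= -15308 / 19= -805.68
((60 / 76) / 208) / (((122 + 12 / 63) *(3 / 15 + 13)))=525 / 223098304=0.00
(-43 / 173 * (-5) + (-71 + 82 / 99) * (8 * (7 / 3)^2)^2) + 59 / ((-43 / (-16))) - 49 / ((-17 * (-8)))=-1079812607679253 / 8112854376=-133098.98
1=1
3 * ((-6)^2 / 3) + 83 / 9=407 / 9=45.22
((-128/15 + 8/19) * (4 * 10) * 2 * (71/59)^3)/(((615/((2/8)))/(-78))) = 86058984128/2399853615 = 35.86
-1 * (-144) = 144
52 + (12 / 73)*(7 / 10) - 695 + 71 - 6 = -210928 / 365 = -577.88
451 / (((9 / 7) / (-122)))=-385154 / 9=-42794.89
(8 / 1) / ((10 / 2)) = 8 / 5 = 1.60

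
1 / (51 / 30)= 10 / 17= 0.59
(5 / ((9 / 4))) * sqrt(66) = 20 * sqrt(66) / 9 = 18.05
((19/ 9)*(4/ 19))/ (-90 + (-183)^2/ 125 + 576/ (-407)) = 203500/ 80813457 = 0.00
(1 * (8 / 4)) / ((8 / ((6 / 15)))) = 1 / 10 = 0.10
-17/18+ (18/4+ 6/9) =38/9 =4.22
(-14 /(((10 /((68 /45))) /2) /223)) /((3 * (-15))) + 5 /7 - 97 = -5338178 /70875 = -75.32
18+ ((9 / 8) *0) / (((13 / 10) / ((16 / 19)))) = 18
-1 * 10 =-10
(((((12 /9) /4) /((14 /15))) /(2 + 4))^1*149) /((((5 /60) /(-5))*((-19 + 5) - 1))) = 745 /21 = 35.48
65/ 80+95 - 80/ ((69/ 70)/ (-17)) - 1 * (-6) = 1635601/ 1104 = 1481.52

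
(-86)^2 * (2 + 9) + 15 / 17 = 1383067 / 17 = 81356.88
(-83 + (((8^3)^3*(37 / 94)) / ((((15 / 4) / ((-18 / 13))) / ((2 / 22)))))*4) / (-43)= 238373474143 / 1445015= 164962.63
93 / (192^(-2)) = 3428352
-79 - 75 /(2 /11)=-491.50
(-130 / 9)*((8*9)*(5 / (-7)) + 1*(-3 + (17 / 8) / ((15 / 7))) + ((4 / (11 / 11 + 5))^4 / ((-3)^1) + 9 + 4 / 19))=744369769 / 1163484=639.78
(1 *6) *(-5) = -30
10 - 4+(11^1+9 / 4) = 77 / 4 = 19.25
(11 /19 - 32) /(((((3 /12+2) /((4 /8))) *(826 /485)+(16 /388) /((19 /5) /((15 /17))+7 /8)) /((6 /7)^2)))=-10802344860 /3589983481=-3.01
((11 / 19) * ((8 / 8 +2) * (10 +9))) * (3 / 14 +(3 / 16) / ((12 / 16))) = 429 / 28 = 15.32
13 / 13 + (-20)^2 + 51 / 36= 4829 / 12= 402.42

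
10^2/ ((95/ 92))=1840/ 19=96.84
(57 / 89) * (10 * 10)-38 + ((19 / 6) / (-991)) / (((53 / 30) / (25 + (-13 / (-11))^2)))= 14704540724 / 565620187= 26.00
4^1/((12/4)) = 1.33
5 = 5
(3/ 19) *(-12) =-36/ 19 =-1.89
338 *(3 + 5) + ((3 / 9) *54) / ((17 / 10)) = 46148 / 17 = 2714.59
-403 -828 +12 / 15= -6151 / 5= -1230.20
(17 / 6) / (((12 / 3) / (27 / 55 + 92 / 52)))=1.60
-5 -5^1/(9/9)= -10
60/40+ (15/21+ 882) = 884.21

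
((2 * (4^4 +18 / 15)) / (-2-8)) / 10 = -643 / 125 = -5.14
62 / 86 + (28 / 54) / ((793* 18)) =5973970 / 8286057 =0.72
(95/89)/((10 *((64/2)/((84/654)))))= 133/310432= 0.00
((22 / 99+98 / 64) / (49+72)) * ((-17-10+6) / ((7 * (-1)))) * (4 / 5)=101 / 2904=0.03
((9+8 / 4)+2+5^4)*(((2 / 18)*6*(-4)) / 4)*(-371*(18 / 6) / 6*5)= 1183490 / 3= 394496.67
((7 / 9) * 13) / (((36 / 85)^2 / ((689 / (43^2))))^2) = 2255046693956875 / 51680455743744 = 43.63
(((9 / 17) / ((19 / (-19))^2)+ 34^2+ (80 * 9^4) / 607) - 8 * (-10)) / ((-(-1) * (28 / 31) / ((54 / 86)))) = 1460.75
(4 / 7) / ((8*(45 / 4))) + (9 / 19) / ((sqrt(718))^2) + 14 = 60191339 / 4297230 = 14.01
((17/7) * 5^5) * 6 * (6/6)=318750/7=45535.71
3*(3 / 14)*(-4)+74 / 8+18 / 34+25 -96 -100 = -163.79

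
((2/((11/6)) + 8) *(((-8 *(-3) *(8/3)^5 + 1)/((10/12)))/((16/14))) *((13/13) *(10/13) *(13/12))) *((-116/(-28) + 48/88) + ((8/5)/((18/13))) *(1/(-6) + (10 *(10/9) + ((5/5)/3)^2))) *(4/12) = 714042608375/4763286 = 149905.47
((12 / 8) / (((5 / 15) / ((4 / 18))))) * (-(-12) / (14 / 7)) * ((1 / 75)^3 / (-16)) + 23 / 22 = 12937489 / 12375000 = 1.05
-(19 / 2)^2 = -361 / 4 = -90.25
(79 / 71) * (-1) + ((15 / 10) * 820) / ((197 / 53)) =4612927 / 13987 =329.80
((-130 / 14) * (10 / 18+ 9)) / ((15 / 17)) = -19006 / 189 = -100.56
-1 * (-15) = 15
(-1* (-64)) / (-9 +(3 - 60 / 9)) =-96 / 19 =-5.05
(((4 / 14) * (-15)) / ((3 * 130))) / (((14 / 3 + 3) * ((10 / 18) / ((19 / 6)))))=-171 / 20930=-0.01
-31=-31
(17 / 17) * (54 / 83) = 54 / 83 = 0.65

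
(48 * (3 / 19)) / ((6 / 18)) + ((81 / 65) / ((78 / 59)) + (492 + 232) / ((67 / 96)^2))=217663447923 / 144141790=1510.06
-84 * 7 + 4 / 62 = -18226 / 31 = -587.94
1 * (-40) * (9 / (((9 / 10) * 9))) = -400 / 9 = -44.44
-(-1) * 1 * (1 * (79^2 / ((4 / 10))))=31205 / 2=15602.50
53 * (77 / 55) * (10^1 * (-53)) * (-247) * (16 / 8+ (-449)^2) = 1958275175766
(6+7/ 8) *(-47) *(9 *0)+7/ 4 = 7/ 4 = 1.75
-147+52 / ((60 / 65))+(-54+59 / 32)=-13711 / 96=-142.82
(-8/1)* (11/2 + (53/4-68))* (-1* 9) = -3546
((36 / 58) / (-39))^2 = 36 / 142129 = 0.00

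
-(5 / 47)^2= -25 / 2209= -0.01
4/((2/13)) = 26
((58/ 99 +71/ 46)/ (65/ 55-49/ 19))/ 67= -184243/ 8099496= -0.02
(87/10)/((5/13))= 1131/50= 22.62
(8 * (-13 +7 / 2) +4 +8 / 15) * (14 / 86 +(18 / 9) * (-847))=15615824 / 129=121052.90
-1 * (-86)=86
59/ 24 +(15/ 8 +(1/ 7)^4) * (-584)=-62970637/ 57624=-1092.78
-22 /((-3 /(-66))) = -484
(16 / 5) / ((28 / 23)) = 92 / 35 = 2.63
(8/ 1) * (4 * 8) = 256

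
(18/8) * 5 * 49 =2205/4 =551.25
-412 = -412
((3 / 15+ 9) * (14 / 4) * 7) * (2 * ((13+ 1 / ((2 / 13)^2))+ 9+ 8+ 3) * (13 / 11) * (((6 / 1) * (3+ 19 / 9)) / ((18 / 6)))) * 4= 811430984 / 495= 1639254.51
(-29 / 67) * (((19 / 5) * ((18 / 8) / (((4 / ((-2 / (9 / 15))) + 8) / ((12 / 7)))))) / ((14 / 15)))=-223155 / 223244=-1.00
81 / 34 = 2.38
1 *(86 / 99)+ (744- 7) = 73049 / 99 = 737.87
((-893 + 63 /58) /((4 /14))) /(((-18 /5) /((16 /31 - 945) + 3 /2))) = -817697.53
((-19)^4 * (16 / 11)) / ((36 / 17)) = 8861828 / 99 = 89513.41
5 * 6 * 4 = 120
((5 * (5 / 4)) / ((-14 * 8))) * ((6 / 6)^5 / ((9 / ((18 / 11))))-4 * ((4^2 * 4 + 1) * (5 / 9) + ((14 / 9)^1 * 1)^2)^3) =16720284022525 / 1309470624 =12768.74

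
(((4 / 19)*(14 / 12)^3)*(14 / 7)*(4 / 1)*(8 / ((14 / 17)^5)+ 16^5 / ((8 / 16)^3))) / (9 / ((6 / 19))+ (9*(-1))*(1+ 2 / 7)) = 1127901516962 / 851067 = 1325279.35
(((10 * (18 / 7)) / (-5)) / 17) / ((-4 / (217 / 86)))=279 / 1462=0.19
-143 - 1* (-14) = -129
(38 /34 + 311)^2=28153636 /289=97417.43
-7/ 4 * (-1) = 7/ 4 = 1.75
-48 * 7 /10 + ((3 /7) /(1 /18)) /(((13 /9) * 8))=-59937 /1820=-32.93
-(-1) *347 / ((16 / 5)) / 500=347 / 1600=0.22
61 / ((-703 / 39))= -2379 / 703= -3.38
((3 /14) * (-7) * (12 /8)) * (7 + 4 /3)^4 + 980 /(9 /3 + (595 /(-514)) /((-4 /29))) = -9077073695 /843228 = -10764.67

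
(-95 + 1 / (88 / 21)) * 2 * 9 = -75051 / 44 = -1705.70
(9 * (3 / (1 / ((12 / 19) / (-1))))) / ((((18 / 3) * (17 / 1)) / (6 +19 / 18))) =-381 / 323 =-1.18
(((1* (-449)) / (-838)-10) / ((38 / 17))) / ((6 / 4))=-134827 / 47766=-2.82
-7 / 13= -0.54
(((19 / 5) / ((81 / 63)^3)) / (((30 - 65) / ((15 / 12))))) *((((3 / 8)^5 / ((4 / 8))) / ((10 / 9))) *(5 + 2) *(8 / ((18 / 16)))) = -6517 / 153600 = -0.04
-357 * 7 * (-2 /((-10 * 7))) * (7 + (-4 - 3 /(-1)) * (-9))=-1142.40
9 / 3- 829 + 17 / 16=-13199 / 16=-824.94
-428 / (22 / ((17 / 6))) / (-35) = 1819 / 1155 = 1.57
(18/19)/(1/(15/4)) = 3.55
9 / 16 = 0.56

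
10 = 10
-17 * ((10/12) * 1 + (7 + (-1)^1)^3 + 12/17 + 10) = -23209/6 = -3868.17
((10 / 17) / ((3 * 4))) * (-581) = -2905 / 102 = -28.48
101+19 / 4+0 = 423 / 4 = 105.75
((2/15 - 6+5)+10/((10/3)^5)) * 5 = -25271/6000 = -4.21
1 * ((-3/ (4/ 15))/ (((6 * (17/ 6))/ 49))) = -2205/ 68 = -32.43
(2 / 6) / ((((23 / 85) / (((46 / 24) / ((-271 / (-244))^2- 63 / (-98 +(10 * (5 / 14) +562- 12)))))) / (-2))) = -2689687640 / 623843919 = -4.31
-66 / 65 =-1.02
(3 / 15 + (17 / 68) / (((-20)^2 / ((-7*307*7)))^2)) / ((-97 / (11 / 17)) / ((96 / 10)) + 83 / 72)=-22415565051 / 916360000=-24.46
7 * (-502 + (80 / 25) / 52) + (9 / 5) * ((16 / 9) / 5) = -1141702 / 325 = -3512.93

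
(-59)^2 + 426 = 3907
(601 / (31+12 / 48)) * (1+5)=14424 / 125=115.39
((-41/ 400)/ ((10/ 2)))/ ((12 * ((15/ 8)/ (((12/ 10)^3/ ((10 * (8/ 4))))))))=-123/ 1562500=-0.00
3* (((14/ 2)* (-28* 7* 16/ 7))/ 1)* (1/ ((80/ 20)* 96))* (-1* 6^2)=882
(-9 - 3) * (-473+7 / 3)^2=-2658325.33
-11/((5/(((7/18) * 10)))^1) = -77/9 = -8.56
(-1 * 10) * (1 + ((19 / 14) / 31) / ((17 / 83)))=-44775 / 3689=-12.14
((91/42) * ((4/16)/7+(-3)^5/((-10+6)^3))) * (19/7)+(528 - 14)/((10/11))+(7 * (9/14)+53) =60722927/94080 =645.44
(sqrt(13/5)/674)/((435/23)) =23*sqrt(65)/1465950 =0.00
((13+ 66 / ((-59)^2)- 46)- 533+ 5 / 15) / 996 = -5907059 / 10401228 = -0.57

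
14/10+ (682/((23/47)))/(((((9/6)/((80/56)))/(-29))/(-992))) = 92212950581/2415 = 38183416.39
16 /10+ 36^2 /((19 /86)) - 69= 550877 /95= 5798.71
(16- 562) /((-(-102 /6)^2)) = 546 /289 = 1.89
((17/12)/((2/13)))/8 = 221/192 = 1.15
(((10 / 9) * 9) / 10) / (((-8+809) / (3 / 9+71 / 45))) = 86 / 36045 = 0.00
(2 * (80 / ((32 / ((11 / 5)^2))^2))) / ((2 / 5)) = 14641 / 1600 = 9.15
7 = 7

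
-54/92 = -27/46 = -0.59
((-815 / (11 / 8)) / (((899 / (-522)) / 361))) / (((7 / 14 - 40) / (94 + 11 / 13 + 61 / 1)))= -171670921920 / 350207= -490198.43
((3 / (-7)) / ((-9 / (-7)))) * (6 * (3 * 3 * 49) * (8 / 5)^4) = -3612672 / 625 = -5780.28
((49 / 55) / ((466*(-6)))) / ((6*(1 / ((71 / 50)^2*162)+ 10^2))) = -2223081 / 4186235042000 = -0.00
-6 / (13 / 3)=-18 / 13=-1.38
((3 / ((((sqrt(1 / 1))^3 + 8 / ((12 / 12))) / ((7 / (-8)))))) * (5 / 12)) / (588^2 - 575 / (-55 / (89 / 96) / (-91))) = -0.00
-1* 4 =-4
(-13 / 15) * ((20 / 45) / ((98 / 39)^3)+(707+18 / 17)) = -36821122949 / 60000990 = -613.68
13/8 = 1.62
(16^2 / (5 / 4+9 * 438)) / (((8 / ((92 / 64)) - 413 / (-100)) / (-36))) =-28262400 / 117240709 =-0.24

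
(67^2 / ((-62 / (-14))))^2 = 1027476.51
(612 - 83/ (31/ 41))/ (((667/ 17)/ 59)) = 15615707/ 20677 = 755.22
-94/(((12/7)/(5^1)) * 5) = -54.83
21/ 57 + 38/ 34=1.49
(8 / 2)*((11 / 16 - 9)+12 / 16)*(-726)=43923 / 2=21961.50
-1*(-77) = 77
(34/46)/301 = 17/6923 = 0.00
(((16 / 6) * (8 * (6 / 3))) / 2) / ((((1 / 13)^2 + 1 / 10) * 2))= 54080 / 537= 100.71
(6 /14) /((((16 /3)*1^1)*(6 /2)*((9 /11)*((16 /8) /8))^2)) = 121 /189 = 0.64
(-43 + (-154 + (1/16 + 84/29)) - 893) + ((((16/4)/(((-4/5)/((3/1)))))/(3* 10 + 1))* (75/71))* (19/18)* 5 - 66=-1180314211/1021264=-1155.74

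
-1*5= -5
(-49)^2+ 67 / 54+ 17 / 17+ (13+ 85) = 135067 / 54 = 2501.24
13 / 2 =6.50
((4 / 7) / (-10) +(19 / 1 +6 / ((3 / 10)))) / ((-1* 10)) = -1363 / 350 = -3.89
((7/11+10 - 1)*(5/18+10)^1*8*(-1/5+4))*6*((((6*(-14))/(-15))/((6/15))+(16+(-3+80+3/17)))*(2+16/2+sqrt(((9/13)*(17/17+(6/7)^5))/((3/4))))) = 2172348736*sqrt(39711)/192423+10861743680/561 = 21611114.38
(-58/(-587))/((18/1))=29/5283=0.01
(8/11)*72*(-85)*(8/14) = -2543.38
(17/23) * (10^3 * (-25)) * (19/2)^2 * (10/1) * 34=-13041125000/23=-567005434.78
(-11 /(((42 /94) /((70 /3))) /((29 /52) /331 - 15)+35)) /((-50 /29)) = 3870457943 /21232145210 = 0.18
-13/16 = -0.81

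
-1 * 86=-86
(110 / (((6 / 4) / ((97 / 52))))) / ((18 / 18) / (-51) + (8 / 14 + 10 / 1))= 634865 / 48971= 12.96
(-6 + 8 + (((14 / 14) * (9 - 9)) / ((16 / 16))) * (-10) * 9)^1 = 2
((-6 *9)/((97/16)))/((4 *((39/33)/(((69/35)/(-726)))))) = 2484/485485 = 0.01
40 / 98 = 20 / 49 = 0.41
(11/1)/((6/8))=44/3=14.67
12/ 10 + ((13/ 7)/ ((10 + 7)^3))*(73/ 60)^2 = 148638397/ 123807600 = 1.20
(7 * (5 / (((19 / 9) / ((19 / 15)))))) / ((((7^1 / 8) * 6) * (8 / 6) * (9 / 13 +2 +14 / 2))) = 13 / 42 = 0.31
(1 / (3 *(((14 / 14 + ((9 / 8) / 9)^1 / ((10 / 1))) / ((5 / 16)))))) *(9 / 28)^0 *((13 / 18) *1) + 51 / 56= 120637 / 122472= 0.99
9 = 9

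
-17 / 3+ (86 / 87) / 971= -159539 / 28159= -5.67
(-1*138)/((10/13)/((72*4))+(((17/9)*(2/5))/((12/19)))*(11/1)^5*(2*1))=-3875040/10820050459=-0.00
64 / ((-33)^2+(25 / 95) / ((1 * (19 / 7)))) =5776 / 98291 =0.06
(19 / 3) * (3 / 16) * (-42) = -399 / 8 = -49.88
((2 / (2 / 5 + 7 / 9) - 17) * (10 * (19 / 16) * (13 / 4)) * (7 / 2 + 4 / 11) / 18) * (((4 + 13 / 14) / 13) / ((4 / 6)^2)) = -451868925 / 4178944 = -108.13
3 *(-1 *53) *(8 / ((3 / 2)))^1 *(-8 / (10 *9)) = 3392 / 45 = 75.38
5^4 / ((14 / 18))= 5625 / 7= 803.57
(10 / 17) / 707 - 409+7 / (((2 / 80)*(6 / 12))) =1814879 / 12019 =151.00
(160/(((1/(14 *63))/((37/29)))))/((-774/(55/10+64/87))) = -157368400/108489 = -1450.55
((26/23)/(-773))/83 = -26/1475657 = -0.00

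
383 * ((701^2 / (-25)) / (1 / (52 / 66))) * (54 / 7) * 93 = -8191503318492 / 1925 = -4255326399.22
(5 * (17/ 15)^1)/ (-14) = -0.40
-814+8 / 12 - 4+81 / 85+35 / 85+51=-195067 / 255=-764.97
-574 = -574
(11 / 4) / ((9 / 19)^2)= 3971 / 324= 12.26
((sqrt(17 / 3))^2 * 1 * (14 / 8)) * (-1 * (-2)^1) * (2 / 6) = 119 / 18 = 6.61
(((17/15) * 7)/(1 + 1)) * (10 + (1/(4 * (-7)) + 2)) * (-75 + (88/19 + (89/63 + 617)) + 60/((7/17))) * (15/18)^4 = 15878.00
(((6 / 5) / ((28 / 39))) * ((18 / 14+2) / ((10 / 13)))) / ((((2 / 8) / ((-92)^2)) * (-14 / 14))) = -296096112 / 1225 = -241711.11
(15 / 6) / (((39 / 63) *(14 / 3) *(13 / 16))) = 180 / 169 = 1.07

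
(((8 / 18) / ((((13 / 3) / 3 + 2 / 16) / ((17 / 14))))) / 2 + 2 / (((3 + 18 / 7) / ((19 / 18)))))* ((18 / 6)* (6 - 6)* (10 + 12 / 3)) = 0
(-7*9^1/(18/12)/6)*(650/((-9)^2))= -4550/81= -56.17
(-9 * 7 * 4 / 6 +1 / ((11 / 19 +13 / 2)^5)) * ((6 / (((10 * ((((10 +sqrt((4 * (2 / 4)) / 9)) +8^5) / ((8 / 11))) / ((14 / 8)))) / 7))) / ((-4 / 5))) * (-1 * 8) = -5130768260359221432120 / 74908568992192399619903 +52176950600598180 * sqrt(2) / 74908568992192399619903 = -0.07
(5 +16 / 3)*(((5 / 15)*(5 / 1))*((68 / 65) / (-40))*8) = -2108 / 585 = -3.60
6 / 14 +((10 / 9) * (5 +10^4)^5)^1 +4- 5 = 779724167639131968746 / 7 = 111389166805590281249.43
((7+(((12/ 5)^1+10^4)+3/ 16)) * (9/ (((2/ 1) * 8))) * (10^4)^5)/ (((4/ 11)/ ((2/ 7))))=3096716132812500000000000/ 7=442388018973214285714285.70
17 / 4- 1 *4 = 1 / 4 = 0.25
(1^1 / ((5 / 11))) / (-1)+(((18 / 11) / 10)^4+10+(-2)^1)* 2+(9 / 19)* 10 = 18.54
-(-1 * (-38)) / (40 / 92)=-437 / 5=-87.40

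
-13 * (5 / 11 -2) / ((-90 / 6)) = -221 / 165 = -1.34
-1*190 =-190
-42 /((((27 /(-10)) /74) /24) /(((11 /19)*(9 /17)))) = 2735040 /323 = 8467.62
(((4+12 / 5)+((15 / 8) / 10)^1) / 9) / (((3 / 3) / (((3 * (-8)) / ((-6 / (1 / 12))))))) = 527 / 2160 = 0.24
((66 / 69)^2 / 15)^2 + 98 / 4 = 3085715537 / 125928450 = 24.50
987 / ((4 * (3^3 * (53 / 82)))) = 13489 / 954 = 14.14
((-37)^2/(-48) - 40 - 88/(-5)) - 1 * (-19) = -7661/240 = -31.92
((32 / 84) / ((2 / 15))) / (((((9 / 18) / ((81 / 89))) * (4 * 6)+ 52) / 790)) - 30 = 1425 / 308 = 4.63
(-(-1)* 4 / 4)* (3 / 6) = 1 / 2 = 0.50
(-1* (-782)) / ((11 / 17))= 13294 / 11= 1208.55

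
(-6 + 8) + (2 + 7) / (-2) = -5 / 2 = -2.50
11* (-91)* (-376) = 376376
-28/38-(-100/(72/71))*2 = 33599/171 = 196.49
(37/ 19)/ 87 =37/ 1653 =0.02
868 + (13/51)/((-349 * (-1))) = 15449545/17799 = 868.00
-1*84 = -84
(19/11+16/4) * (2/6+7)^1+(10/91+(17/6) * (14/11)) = 137285/3003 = 45.72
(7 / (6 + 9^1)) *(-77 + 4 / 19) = -10213 / 285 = -35.84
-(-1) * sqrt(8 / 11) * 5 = 10 * sqrt(22) / 11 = 4.26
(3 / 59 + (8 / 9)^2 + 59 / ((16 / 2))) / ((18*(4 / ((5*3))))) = 1570565 / 917568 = 1.71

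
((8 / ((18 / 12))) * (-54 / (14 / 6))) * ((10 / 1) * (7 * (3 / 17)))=-25920 / 17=-1524.71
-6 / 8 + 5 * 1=17 / 4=4.25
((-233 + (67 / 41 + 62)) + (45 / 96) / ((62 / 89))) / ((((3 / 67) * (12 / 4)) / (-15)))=4596923935 / 244032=18837.38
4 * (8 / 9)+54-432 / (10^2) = 11978 / 225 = 53.24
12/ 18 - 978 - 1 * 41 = -3055/ 3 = -1018.33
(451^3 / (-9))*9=-91733851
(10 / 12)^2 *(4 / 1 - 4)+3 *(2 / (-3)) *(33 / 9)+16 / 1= 26 / 3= 8.67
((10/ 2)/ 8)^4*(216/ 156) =5625/ 26624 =0.21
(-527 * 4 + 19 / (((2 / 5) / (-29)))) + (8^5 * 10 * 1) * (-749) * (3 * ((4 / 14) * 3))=-1262230331 / 2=-631115165.50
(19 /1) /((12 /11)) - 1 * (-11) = 341 /12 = 28.42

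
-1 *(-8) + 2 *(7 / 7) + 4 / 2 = 12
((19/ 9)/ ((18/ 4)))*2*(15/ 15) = 76/ 81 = 0.94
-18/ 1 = -18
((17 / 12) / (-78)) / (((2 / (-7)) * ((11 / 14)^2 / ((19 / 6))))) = 110789 / 339768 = 0.33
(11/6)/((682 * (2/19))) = 19/744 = 0.03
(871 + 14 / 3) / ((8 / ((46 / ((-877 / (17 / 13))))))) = -1027157 / 136812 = -7.51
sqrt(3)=1.73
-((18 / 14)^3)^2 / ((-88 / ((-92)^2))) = 562264578 / 1294139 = 434.47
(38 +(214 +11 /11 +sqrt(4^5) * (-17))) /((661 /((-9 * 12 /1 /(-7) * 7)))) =-31428 /661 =-47.55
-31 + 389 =358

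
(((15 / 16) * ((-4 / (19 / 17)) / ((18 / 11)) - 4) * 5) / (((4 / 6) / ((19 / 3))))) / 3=-13225 / 144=-91.84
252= 252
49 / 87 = 0.56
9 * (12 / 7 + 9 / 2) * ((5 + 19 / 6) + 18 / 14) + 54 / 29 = 3015477 / 5684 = 530.52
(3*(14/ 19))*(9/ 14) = 27/ 19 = 1.42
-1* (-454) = 454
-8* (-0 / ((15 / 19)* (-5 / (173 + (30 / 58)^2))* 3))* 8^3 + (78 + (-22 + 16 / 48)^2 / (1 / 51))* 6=144118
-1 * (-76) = 76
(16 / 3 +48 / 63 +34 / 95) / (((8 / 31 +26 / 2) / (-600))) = -15963760 / 54663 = -292.04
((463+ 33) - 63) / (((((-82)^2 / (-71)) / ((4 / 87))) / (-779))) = 584117 / 3567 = 163.76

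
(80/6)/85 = 8/51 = 0.16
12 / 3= 4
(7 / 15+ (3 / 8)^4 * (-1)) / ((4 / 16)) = 27457 / 15360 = 1.79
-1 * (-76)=76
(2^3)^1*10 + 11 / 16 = 80.69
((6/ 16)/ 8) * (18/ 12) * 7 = 63/ 128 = 0.49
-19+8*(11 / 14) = -89 / 7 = -12.71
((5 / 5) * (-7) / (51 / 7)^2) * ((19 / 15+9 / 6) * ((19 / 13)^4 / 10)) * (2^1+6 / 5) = -14840434196 / 27857685375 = -0.53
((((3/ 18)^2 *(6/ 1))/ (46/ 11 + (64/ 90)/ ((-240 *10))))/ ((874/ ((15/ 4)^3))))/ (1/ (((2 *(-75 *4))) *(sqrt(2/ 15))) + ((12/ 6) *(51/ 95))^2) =7161760546875 *sqrt(30)/ 4749017324725423456 + 309602313281250/ 148406791397669483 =0.00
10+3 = 13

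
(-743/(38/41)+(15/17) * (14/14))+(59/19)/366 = -47332540/59109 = -800.77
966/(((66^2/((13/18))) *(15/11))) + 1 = 1.12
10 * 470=4700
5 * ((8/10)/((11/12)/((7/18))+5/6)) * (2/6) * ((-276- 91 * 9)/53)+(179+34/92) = 27888941/163346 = 170.74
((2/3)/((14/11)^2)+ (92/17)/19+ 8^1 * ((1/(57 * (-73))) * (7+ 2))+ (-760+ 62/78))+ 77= -681.53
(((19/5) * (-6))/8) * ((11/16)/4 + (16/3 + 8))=-49267/1280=-38.49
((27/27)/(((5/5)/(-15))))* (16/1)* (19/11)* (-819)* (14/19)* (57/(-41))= -156854880/451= -347793.53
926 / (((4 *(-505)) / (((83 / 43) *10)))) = -38429 / 4343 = -8.85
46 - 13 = 33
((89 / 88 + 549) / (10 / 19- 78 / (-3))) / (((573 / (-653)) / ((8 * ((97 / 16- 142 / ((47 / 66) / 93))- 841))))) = 2917165142898221 / 796295808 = 3663418.94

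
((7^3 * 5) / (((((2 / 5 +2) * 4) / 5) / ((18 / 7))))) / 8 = 18375 / 64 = 287.11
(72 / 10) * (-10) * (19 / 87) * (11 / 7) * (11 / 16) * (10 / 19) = -1815 / 203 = -8.94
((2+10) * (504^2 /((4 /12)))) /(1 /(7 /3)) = 21337344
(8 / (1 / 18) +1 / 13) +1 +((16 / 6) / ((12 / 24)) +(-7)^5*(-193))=126512155 / 39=3243901.41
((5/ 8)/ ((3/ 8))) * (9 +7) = 26.67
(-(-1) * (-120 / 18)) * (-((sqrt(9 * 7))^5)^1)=79380 * sqrt(7)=210019.74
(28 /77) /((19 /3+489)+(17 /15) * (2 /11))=15 /20441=0.00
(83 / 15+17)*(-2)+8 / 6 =-656 / 15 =-43.73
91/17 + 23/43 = 4304/731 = 5.89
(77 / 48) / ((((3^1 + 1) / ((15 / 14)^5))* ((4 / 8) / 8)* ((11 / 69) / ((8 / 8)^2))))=17465625 / 307328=56.83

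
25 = 25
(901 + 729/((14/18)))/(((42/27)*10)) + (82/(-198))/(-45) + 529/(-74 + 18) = 189896191/1746360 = 108.74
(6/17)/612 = 1/1734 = 0.00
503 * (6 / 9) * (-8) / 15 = -8048 / 45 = -178.84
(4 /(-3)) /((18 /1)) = -2 /27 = -0.07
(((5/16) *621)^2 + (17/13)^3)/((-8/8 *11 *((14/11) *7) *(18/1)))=-21182589653/992130048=-21.35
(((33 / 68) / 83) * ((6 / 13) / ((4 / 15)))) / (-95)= -297 / 2788136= -0.00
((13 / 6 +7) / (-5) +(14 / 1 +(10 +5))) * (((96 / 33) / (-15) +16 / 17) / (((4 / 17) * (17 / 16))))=683296 / 8415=81.20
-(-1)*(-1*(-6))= 6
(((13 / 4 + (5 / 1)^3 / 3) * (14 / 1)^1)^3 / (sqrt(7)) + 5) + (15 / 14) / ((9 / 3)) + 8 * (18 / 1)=2091 / 14 + 7672950131 * sqrt(7) / 216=93984954.31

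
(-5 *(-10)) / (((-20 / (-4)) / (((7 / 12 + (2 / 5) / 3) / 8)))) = 43 / 48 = 0.90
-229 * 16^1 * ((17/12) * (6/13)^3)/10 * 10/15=-373728/10985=-34.02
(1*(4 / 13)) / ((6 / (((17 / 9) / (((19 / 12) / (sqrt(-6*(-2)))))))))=272*sqrt(3) / 2223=0.21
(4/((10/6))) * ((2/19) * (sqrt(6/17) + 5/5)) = 24 * sqrt(102)/1615 + 24/95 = 0.40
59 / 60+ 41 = 2519 / 60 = 41.98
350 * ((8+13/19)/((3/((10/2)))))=96250/19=5065.79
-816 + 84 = -732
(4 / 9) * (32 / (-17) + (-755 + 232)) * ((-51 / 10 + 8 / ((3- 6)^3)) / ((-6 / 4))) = -52003244 / 61965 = -839.24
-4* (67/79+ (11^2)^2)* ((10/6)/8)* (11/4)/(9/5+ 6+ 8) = -159047075/74892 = -2123.69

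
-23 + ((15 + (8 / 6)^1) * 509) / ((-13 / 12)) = -100063 / 13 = -7697.15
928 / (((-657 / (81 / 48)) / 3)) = -522 / 73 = -7.15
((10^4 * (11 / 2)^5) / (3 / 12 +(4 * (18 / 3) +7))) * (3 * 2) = 9663060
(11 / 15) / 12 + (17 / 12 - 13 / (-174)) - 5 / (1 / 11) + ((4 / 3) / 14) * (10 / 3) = -53927 / 1015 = -53.13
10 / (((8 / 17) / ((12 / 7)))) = 255 / 7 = 36.43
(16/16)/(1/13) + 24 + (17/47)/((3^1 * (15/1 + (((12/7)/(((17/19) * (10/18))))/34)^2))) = 8013752557892/216540898191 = 37.01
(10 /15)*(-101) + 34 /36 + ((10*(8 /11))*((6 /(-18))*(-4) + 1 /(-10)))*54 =82759 /198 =417.97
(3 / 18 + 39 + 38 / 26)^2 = 10042561 / 6084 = 1650.65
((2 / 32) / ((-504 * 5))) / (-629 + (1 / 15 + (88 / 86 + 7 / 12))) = 43 / 1087634016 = 0.00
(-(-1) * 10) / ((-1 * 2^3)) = -5 / 4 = -1.25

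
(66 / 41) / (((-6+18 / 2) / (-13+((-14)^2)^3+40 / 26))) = 2153444018 / 533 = 4040232.68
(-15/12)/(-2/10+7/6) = -75/58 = -1.29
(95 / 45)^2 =361 / 81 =4.46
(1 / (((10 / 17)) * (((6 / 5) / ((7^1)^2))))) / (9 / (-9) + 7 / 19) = -15827 / 144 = -109.91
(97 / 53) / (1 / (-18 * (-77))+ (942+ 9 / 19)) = 2554398 / 1315413413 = 0.00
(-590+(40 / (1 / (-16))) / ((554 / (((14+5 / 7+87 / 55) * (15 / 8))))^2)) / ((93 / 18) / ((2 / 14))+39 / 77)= -1615752908400 / 100101497419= -16.14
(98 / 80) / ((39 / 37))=1813 / 1560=1.16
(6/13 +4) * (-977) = -56666/13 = -4358.92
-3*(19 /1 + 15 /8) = -501 /8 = -62.62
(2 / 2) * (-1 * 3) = -3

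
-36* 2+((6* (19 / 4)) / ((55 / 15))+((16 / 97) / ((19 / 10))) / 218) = -64.23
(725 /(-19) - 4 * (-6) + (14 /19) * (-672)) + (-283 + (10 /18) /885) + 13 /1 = -23587532 /30267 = -779.32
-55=-55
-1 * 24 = -24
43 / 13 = 3.31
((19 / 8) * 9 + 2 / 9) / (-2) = -1555 / 144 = -10.80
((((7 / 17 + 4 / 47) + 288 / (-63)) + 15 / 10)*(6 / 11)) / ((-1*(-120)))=-28799 / 2460920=-0.01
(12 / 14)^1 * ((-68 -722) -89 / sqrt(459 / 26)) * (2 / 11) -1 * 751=-67307 / 77 -356 * sqrt(1326) / 3927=-877.42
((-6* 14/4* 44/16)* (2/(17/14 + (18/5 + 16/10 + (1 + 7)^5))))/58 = -8085/133064122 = -0.00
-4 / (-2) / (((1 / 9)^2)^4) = 86093442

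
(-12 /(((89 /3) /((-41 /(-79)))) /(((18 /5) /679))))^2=705858624 /569788596360025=0.00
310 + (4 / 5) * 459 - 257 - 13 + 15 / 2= 4147 / 10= 414.70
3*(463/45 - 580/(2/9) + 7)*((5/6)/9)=-720.20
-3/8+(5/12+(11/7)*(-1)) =-257/168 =-1.53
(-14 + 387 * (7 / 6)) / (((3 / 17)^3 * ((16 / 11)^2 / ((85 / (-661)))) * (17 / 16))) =-2600819375 / 571104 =-4554.02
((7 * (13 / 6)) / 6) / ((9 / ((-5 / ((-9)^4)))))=-455 / 2125764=-0.00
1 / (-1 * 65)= -1 / 65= -0.02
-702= -702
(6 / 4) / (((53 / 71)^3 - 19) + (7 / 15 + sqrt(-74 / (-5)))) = -1566567368587485 / 18068241694699358 - 17293538329335 * sqrt(370) / 18068241694699358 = -0.11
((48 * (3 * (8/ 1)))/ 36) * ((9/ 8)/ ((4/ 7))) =63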